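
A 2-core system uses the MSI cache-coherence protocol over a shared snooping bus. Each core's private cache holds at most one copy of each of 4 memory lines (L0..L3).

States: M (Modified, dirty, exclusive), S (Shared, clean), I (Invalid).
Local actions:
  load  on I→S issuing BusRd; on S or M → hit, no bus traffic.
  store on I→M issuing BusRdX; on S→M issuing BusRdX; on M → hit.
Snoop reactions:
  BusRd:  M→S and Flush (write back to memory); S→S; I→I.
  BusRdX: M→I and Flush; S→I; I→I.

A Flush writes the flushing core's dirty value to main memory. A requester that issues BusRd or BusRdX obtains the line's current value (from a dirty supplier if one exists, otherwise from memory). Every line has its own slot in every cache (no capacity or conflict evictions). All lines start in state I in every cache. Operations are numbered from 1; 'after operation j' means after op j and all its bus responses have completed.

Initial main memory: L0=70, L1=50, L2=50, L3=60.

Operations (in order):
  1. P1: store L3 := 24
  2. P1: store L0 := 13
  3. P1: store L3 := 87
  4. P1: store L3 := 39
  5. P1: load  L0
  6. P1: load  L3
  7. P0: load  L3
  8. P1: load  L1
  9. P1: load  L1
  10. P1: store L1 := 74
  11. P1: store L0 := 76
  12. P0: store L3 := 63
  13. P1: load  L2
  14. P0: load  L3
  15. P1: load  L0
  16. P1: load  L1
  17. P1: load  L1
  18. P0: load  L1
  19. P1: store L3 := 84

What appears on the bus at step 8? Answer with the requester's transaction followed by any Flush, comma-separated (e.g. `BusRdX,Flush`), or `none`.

1. P1: store L3 := 24  bus=[BusRdX]  L3: P0=I P1=M  mem[L3]=60
2. P1: store L0 := 13  bus=[BusRdX]  L0: P0=I P1=M  mem[L0]=70
3. P1: store L3 := 87  bus=[-]  L3: P0=I P1=M  mem[L3]=60
4. P1: store L3 := 39  bus=[-]  L3: P0=I P1=M  mem[L3]=60
5. P1: load  L0  bus=[-]  L0: P0=I P1=M  mem[L0]=70
6. P1: load  L3  bus=[-]  L3: P0=I P1=M  mem[L3]=60
7. P0: load  L3  bus=[BusRd,Flush]  L3: P0=S P1=S  mem[L3]=39
8. P1: load  L1  bus=[BusRd]  L1: P0=I P1=S  mem[L1]=50
9. P1: load  L1  bus=[-]  L1: P0=I P1=S  mem[L1]=50
10. P1: store L1 := 74  bus=[BusRdX]  L1: P0=I P1=M  mem[L1]=50
11. P1: store L0 := 76  bus=[-]  L0: P0=I P1=M  mem[L0]=70
12. P0: store L3 := 63  bus=[BusRdX]  L3: P0=M P1=I  mem[L3]=39
13. P1: load  L2  bus=[BusRd]  L2: P0=I P1=S  mem[L2]=50
14. P0: load  L3  bus=[-]  L3: P0=M P1=I  mem[L3]=39
15. P1: load  L0  bus=[-]  L0: P0=I P1=M  mem[L0]=70
16. P1: load  L1  bus=[-]  L1: P0=I P1=M  mem[L1]=50
17. P1: load  L1  bus=[-]  L1: P0=I P1=M  mem[L1]=50
18. P0: load  L1  bus=[BusRd,Flush]  L1: P0=S P1=S  mem[L1]=74
19. P1: store L3 := 84  bus=[BusRdX,Flush]  L3: P0=I P1=M  mem[L3]=63

bus = BusRd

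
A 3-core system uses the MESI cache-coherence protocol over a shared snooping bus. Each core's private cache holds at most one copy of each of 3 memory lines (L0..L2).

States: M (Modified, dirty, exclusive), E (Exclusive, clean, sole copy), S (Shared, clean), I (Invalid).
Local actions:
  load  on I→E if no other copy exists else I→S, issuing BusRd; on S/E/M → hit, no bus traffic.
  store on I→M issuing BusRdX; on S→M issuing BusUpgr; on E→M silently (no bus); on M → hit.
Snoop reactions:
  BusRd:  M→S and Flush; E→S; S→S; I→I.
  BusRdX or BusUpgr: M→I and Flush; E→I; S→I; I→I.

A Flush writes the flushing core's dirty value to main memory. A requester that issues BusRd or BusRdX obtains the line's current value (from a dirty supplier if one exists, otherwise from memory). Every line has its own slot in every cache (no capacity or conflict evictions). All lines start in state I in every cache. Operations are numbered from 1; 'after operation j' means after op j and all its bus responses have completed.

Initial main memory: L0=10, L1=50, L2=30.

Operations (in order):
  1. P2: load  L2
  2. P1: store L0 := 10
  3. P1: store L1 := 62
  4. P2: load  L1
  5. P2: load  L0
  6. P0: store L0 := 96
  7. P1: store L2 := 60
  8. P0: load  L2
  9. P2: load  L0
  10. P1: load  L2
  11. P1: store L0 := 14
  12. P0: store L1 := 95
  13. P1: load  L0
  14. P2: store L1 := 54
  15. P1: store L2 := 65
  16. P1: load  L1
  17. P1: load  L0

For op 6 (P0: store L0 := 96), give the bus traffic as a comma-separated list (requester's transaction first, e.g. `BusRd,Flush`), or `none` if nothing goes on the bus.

step 1: P2: load  L2  ⟶  IIE  (L2)  txn=BusRd  M[L2]=30
step 2: P1: store L0 := 10  ⟶  IMI  (L0)  txn=BusRdX  M[L0]=10
step 3: P1: store L1 := 62  ⟶  IMI  (L1)  txn=BusRdX  M[L1]=50
step 4: P2: load  L1  ⟶  ISS  (L1)  txn=BusRd+Flush  M[L1]=62
step 5: P2: load  L0  ⟶  ISS  (L0)  txn=BusRd+Flush  M[L0]=10
step 6: P0: store L0 := 96  ⟶  MII  (L0)  txn=BusRdX  M[L0]=10
step 7: P1: store L2 := 60  ⟶  IMI  (L2)  txn=BusRdX  M[L2]=30
step 8: P0: load  L2  ⟶  SSI  (L2)  txn=BusRd+Flush  M[L2]=60
step 9: P2: load  L0  ⟶  SIS  (L0)  txn=BusRd+Flush  M[L0]=96
step 10: P1: load  L2  ⟶  SSI  (L2)  txn=∅  M[L2]=60
step 11: P1: store L0 := 14  ⟶  IMI  (L0)  txn=BusRdX  M[L0]=96
step 12: P0: store L1 := 95  ⟶  MII  (L1)  txn=BusRdX  M[L1]=62
step 13: P1: load  L0  ⟶  IMI  (L0)  txn=∅  M[L0]=96
step 14: P2: store L1 := 54  ⟶  IIM  (L1)  txn=BusRdX+Flush  M[L1]=95
step 15: P1: store L2 := 65  ⟶  IMI  (L2)  txn=BusUpgr  M[L2]=60
step 16: P1: load  L1  ⟶  ISS  (L1)  txn=BusRd+Flush  M[L1]=54
step 17: P1: load  L0  ⟶  IMI  (L0)  txn=∅  M[L0]=96

bus = BusRdX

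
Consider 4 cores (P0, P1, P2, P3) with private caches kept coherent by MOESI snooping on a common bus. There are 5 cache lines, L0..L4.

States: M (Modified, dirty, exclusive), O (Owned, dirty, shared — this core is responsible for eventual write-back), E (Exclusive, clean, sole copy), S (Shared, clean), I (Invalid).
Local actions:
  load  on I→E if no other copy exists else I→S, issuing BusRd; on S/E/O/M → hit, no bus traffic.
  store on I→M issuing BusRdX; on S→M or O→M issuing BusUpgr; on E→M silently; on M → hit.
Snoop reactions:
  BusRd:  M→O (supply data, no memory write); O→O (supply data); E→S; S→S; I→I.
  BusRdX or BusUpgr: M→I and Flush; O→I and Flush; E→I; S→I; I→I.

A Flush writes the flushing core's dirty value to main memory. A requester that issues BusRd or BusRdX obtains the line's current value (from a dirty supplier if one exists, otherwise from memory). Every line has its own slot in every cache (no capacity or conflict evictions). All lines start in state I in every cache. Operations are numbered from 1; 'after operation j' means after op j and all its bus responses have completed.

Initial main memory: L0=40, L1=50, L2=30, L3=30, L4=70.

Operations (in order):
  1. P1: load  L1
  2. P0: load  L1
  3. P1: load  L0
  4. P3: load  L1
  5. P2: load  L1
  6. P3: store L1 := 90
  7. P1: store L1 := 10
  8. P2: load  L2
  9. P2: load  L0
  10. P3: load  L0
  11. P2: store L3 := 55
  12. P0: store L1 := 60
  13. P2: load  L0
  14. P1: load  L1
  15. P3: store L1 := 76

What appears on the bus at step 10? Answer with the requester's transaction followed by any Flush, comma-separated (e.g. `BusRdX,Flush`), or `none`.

  op1 P1: load  L1 → I/E/I/I on L1; bus BusRd; mem=50
  op2 P0: load  L1 → S/S/I/I on L1; bus BusRd; mem=50
  op3 P1: load  L0 → I/E/I/I on L0; bus BusRd; mem=40
  op4 P3: load  L1 → S/S/I/S on L1; bus BusRd; mem=50
  op5 P2: load  L1 → S/S/S/S on L1; bus BusRd; mem=50
  op6 P3: store L1 := 90 → I/I/I/M on L1; bus BusUpgr; mem=50
  op7 P1: store L1 := 10 → I/M/I/I on L1; bus BusRdX Flush; mem=90
  op8 P2: load  L2 → I/I/E/I on L2; bus BusRd; mem=30
  op9 P2: load  L0 → I/S/S/I on L0; bus BusRd; mem=40
  op10 P3: load  L0 → I/S/S/S on L0; bus BusRd; mem=40
  op11 P2: store L3 := 55 → I/I/M/I on L3; bus BusRdX; mem=30
  op12 P0: store L1 := 60 → M/I/I/I on L1; bus BusRdX Flush; mem=10
  op13 P2: load  L0 → I/S/S/S on L0; bus (none); mem=40
  op14 P1: load  L1 → O/S/I/I on L1; bus BusRd; mem=10
  op15 P3: store L1 := 76 → I/I/I/M on L1; bus BusRdX Flush; mem=60

bus = BusRd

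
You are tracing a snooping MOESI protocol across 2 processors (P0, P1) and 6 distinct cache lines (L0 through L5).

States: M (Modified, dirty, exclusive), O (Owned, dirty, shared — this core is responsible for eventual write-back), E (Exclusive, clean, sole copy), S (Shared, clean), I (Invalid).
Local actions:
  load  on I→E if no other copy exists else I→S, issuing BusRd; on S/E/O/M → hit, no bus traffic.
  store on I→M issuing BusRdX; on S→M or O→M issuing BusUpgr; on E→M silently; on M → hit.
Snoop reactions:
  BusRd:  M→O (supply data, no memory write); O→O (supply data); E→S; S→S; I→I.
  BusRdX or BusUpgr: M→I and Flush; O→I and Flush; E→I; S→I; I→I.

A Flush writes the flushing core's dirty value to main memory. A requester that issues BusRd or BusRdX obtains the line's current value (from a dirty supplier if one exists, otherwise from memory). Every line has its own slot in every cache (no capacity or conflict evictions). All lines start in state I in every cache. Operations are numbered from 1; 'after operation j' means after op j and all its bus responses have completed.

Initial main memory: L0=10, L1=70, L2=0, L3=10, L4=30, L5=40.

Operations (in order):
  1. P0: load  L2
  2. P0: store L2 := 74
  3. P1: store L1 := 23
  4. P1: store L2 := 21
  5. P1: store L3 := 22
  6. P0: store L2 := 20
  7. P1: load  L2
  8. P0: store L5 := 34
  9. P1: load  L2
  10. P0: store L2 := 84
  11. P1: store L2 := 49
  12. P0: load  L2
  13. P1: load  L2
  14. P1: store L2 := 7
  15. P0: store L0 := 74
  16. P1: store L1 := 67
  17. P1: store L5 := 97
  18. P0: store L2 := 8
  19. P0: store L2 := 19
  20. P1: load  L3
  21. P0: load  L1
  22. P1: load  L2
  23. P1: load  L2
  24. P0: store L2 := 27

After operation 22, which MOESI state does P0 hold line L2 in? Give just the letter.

1. P0: load  L2  bus=[BusRd]  L2: P0=E P1=I  mem[L2]=0
2. P0: store L2 := 74  bus=[-]  L2: P0=M P1=I  mem[L2]=0
3. P1: store L1 := 23  bus=[BusRdX]  L1: P0=I P1=M  mem[L1]=70
4. P1: store L2 := 21  bus=[BusRdX,Flush]  L2: P0=I P1=M  mem[L2]=74
5. P1: store L3 := 22  bus=[BusRdX]  L3: P0=I P1=M  mem[L3]=10
6. P0: store L2 := 20  bus=[BusRdX,Flush]  L2: P0=M P1=I  mem[L2]=21
7. P1: load  L2  bus=[BusRd]  L2: P0=O P1=S  mem[L2]=21
8. P0: store L5 := 34  bus=[BusRdX]  L5: P0=M P1=I  mem[L5]=40
9. P1: load  L2  bus=[-]  L2: P0=O P1=S  mem[L2]=21
10. P0: store L2 := 84  bus=[BusUpgr]  L2: P0=M P1=I  mem[L2]=21
11. P1: store L2 := 49  bus=[BusRdX,Flush]  L2: P0=I P1=M  mem[L2]=84
12. P0: load  L2  bus=[BusRd]  L2: P0=S P1=O  mem[L2]=84
13. P1: load  L2  bus=[-]  L2: P0=S P1=O  mem[L2]=84
14. P1: store L2 := 7  bus=[BusUpgr]  L2: P0=I P1=M  mem[L2]=84
15. P0: store L0 := 74  bus=[BusRdX]  L0: P0=M P1=I  mem[L0]=10
16. P1: store L1 := 67  bus=[-]  L1: P0=I P1=M  mem[L1]=70
17. P1: store L5 := 97  bus=[BusRdX,Flush]  L5: P0=I P1=M  mem[L5]=34
18. P0: store L2 := 8  bus=[BusRdX,Flush]  L2: P0=M P1=I  mem[L2]=7
19. P0: store L2 := 19  bus=[-]  L2: P0=M P1=I  mem[L2]=7
20. P1: load  L3  bus=[-]  L3: P0=I P1=M  mem[L3]=10
21. P0: load  L1  bus=[BusRd]  L1: P0=S P1=O  mem[L1]=70
22. P1: load  L2  bus=[BusRd]  L2: P0=O P1=S  mem[L2]=7
23. P1: load  L2  bus=[-]  L2: P0=O P1=S  mem[L2]=7
24. P0: store L2 := 27  bus=[BusUpgr]  L2: P0=M P1=I  mem[L2]=7

state = O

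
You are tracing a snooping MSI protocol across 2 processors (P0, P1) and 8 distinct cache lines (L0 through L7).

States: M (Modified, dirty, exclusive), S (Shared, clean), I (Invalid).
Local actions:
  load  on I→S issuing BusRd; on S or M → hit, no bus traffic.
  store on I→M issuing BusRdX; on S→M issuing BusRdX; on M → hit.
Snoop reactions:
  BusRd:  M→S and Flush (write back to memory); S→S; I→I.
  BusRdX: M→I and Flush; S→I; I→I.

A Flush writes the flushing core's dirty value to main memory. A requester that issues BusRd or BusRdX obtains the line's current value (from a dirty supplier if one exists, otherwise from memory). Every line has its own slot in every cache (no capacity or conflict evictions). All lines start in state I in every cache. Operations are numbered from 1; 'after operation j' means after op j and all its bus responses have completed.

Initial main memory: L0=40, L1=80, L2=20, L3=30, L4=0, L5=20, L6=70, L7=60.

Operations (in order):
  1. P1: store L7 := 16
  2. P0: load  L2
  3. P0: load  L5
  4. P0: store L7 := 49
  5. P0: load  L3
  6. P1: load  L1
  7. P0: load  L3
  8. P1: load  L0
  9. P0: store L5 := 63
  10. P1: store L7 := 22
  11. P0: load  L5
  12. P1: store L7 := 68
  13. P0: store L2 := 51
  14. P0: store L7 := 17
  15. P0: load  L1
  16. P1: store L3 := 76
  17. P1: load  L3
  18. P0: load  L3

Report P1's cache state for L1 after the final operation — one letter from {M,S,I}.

1. P1: store L7 := 16  bus=[BusRdX]  L7: P0=I P1=M  mem[L7]=60
2. P0: load  L2  bus=[BusRd]  L2: P0=S P1=I  mem[L2]=20
3. P0: load  L5  bus=[BusRd]  L5: P0=S P1=I  mem[L5]=20
4. P0: store L7 := 49  bus=[BusRdX,Flush]  L7: P0=M P1=I  mem[L7]=16
5. P0: load  L3  bus=[BusRd]  L3: P0=S P1=I  mem[L3]=30
6. P1: load  L1  bus=[BusRd]  L1: P0=I P1=S  mem[L1]=80
7. P0: load  L3  bus=[-]  L3: P0=S P1=I  mem[L3]=30
8. P1: load  L0  bus=[BusRd]  L0: P0=I P1=S  mem[L0]=40
9. P0: store L5 := 63  bus=[BusRdX]  L5: P0=M P1=I  mem[L5]=20
10. P1: store L7 := 22  bus=[BusRdX,Flush]  L7: P0=I P1=M  mem[L7]=49
11. P0: load  L5  bus=[-]  L5: P0=M P1=I  mem[L5]=20
12. P1: store L7 := 68  bus=[-]  L7: P0=I P1=M  mem[L7]=49
13. P0: store L2 := 51  bus=[BusRdX]  L2: P0=M P1=I  mem[L2]=20
14. P0: store L7 := 17  bus=[BusRdX,Flush]  L7: P0=M P1=I  mem[L7]=68
15. P0: load  L1  bus=[BusRd]  L1: P0=S P1=S  mem[L1]=80
16. P1: store L3 := 76  bus=[BusRdX]  L3: P0=I P1=M  mem[L3]=30
17. P1: load  L3  bus=[-]  L3: P0=I P1=M  mem[L3]=30
18. P0: load  L3  bus=[BusRd,Flush]  L3: P0=S P1=S  mem[L3]=76

state = S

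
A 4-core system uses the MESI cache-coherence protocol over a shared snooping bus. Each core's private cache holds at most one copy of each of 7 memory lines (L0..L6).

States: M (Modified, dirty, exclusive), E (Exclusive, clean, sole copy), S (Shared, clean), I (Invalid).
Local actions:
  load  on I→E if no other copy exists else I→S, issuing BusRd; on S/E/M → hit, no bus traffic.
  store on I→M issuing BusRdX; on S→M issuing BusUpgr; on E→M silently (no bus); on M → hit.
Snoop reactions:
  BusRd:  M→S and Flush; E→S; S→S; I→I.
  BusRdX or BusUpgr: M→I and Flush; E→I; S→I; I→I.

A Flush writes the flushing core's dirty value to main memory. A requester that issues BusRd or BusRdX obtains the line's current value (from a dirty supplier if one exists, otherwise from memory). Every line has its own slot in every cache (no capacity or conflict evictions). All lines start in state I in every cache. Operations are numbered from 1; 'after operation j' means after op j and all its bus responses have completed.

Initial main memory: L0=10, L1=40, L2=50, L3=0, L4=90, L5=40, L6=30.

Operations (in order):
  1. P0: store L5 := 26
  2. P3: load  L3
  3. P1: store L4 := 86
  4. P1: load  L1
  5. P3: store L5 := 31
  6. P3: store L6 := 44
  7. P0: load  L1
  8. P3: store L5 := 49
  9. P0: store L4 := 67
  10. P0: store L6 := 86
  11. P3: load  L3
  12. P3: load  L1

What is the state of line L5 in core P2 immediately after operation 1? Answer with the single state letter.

state = I

1. P0: store L5 := 26  bus=[BusRdX]  L5: P0=M P1=I P2=I P3=I  mem[L5]=40
2. P3: load  L3  bus=[BusRd]  L3: P0=I P1=I P2=I P3=E  mem[L3]=0
3. P1: store L4 := 86  bus=[BusRdX]  L4: P0=I P1=M P2=I P3=I  mem[L4]=90
4. P1: load  L1  bus=[BusRd]  L1: P0=I P1=E P2=I P3=I  mem[L1]=40
5. P3: store L5 := 31  bus=[BusRdX,Flush]  L5: P0=I P1=I P2=I P3=M  mem[L5]=26
6. P3: store L6 := 44  bus=[BusRdX]  L6: P0=I P1=I P2=I P3=M  mem[L6]=30
7. P0: load  L1  bus=[BusRd]  L1: P0=S P1=S P2=I P3=I  mem[L1]=40
8. P3: store L5 := 49  bus=[-]  L5: P0=I P1=I P2=I P3=M  mem[L5]=26
9. P0: store L4 := 67  bus=[BusRdX,Flush]  L4: P0=M P1=I P2=I P3=I  mem[L4]=86
10. P0: store L6 := 86  bus=[BusRdX,Flush]  L6: P0=M P1=I P2=I P3=I  mem[L6]=44
11. P3: load  L3  bus=[-]  L3: P0=I P1=I P2=I P3=E  mem[L3]=0
12. P3: load  L1  bus=[BusRd]  L1: P0=S P1=S P2=I P3=S  mem[L1]=40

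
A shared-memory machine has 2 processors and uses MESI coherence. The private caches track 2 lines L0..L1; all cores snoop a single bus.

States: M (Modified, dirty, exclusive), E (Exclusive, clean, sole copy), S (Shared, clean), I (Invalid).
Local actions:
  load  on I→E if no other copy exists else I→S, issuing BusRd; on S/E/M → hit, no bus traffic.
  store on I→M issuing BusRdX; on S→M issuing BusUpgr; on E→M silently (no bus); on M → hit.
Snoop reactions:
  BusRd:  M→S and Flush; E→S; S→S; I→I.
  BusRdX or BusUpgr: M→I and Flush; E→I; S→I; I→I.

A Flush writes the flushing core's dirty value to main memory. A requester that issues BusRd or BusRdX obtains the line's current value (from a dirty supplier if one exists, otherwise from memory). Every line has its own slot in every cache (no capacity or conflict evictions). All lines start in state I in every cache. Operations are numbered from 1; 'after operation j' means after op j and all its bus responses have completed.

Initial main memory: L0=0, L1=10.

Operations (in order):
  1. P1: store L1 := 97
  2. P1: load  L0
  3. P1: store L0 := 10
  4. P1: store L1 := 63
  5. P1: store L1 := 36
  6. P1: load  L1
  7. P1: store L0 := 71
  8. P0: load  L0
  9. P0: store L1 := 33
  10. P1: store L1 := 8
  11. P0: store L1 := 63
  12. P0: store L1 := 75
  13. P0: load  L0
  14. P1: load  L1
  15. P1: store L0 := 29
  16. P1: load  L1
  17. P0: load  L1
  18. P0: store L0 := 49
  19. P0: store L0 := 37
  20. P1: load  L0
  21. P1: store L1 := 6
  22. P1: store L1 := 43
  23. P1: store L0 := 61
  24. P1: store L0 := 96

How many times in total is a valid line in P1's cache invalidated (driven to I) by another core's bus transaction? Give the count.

invalidations = 3

[1] P1: store L1 := 97 | P0:I, P1:M(97) | bus: BusRdX
[2] P1: load  L0 | P0:I, P1:E(0) | bus: BusRd
[3] P1: store L0 := 10 | P0:I, P1:M(10) | bus: none
[4] P1: store L1 := 63 | P0:I, P1:M(63) | bus: none
[5] P1: store L1 := 36 | P0:I, P1:M(36) | bus: none
[6] P1: load  L1 | P0:I, P1:M(36) | bus: none
[7] P1: store L0 := 71 | P0:I, P1:M(71) | bus: none
[8] P0: load  L0 | P0:S(71), P1:S(71) | bus: BusRd,Flush
[9] P0: store L1 := 33 | P0:M(33), P1:I | bus: BusRdX,Flush
[10] P1: store L1 := 8 | P0:I, P1:M(8) | bus: BusRdX,Flush
[11] P0: store L1 := 63 | P0:M(63), P1:I | bus: BusRdX,Flush
[12] P0: store L1 := 75 | P0:M(75), P1:I | bus: none
[13] P0: load  L0 | P0:S(71), P1:S(71) | bus: none
[14] P1: load  L1 | P0:S(75), P1:S(75) | bus: BusRd,Flush
[15] P1: store L0 := 29 | P0:I, P1:M(29) | bus: BusUpgr
[16] P1: load  L1 | P0:S(75), P1:S(75) | bus: none
[17] P0: load  L1 | P0:S(75), P1:S(75) | bus: none
[18] P0: store L0 := 49 | P0:M(49), P1:I | bus: BusRdX,Flush
[19] P0: store L0 := 37 | P0:M(37), P1:I | bus: none
[20] P1: load  L0 | P0:S(37), P1:S(37) | bus: BusRd,Flush
[21] P1: store L1 := 6 | P0:I, P1:M(6) | bus: BusUpgr
[22] P1: store L1 := 43 | P0:I, P1:M(43) | bus: none
[23] P1: store L0 := 61 | P0:I, P1:M(61) | bus: BusUpgr
[24] P1: store L0 := 96 | P0:I, P1:M(96) | bus: none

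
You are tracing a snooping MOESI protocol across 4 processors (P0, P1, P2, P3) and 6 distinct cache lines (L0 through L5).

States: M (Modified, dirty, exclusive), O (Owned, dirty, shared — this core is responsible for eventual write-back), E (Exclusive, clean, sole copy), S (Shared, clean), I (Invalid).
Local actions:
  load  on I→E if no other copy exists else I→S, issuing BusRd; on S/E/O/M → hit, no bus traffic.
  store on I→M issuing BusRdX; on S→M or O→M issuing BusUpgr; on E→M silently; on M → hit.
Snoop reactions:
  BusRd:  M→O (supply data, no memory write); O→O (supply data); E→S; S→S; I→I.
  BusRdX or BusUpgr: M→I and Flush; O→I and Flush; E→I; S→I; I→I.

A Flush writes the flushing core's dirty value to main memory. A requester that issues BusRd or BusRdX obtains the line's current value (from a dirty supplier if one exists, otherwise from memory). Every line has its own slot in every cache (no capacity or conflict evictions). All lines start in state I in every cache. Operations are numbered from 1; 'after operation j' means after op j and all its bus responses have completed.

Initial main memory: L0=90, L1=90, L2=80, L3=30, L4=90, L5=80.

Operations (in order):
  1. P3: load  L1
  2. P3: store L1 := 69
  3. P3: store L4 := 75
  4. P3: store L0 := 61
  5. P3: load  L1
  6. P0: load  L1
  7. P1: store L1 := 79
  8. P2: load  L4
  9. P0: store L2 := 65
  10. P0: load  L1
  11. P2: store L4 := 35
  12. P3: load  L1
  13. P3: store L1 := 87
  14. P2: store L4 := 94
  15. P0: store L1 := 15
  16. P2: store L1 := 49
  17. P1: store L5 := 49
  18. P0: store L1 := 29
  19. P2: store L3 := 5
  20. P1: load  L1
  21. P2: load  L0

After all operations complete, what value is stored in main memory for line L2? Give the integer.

memory[L2] = 80

  op1 P3: load  L1 → I/I/I/E on L1; bus BusRd; mem=90
  op2 P3: store L1 := 69 → I/I/I/M on L1; bus (none); mem=90
  op3 P3: store L4 := 75 → I/I/I/M on L4; bus BusRdX; mem=90
  op4 P3: store L0 := 61 → I/I/I/M on L0; bus BusRdX; mem=90
  op5 P3: load  L1 → I/I/I/M on L1; bus (none); mem=90
  op6 P0: load  L1 → S/I/I/O on L1; bus BusRd; mem=90
  op7 P1: store L1 := 79 → I/M/I/I on L1; bus BusRdX Flush; mem=69
  op8 P2: load  L4 → I/I/S/O on L4; bus BusRd; mem=90
  op9 P0: store L2 := 65 → M/I/I/I on L2; bus BusRdX; mem=80
  op10 P0: load  L1 → S/O/I/I on L1; bus BusRd; mem=69
  op11 P2: store L4 := 35 → I/I/M/I on L4; bus BusUpgr Flush; mem=75
  op12 P3: load  L1 → S/O/I/S on L1; bus BusRd; mem=69
  op13 P3: store L1 := 87 → I/I/I/M on L1; bus BusUpgr Flush; mem=79
  op14 P2: store L4 := 94 → I/I/M/I on L4; bus (none); mem=75
  op15 P0: store L1 := 15 → M/I/I/I on L1; bus BusRdX Flush; mem=87
  op16 P2: store L1 := 49 → I/I/M/I on L1; bus BusRdX Flush; mem=15
  op17 P1: store L5 := 49 → I/M/I/I on L5; bus BusRdX; mem=80
  op18 P0: store L1 := 29 → M/I/I/I on L1; bus BusRdX Flush; mem=49
  op19 P2: store L3 := 5 → I/I/M/I on L3; bus BusRdX; mem=30
  op20 P1: load  L1 → O/S/I/I on L1; bus BusRd; mem=49
  op21 P2: load  L0 → I/I/S/O on L0; bus BusRd; mem=90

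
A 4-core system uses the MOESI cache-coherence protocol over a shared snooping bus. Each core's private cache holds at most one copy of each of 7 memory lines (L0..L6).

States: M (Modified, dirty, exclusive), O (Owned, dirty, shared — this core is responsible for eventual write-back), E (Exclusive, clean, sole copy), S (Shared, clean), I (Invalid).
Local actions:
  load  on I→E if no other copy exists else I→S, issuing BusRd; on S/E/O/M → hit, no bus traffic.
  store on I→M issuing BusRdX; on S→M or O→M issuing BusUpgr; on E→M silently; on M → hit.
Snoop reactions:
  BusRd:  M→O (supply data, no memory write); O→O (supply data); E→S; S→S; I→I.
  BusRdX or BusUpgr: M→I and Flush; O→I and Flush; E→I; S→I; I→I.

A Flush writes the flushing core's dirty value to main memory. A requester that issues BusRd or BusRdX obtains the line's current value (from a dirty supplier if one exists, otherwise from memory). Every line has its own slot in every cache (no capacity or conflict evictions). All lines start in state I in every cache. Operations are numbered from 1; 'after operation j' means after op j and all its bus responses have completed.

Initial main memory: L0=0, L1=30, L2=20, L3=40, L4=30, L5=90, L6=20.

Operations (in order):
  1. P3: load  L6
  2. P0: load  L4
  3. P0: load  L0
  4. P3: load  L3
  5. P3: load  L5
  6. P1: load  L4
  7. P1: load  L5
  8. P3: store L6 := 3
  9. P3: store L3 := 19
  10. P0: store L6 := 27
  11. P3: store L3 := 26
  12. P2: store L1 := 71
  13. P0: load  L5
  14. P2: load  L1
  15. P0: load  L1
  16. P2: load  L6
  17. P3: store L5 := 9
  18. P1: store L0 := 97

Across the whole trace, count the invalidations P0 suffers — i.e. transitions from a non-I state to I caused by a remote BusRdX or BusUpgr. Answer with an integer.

  op1 P3: load  L6 → I/I/I/E on L6; bus BusRd; mem=20
  op2 P0: load  L4 → E/I/I/I on L4; bus BusRd; mem=30
  op3 P0: load  L0 → E/I/I/I on L0; bus BusRd; mem=0
  op4 P3: load  L3 → I/I/I/E on L3; bus BusRd; mem=40
  op5 P3: load  L5 → I/I/I/E on L5; bus BusRd; mem=90
  op6 P1: load  L4 → S/S/I/I on L4; bus BusRd; mem=30
  op7 P1: load  L5 → I/S/I/S on L5; bus BusRd; mem=90
  op8 P3: store L6 := 3 → I/I/I/M on L6; bus (none); mem=20
  op9 P3: store L3 := 19 → I/I/I/M on L3; bus (none); mem=40
  op10 P0: store L6 := 27 → M/I/I/I on L6; bus BusRdX Flush; mem=3
  op11 P3: store L3 := 26 → I/I/I/M on L3; bus (none); mem=40
  op12 P2: store L1 := 71 → I/I/M/I on L1; bus BusRdX; mem=30
  op13 P0: load  L5 → S/S/I/S on L5; bus BusRd; mem=90
  op14 P2: load  L1 → I/I/M/I on L1; bus (none); mem=30
  op15 P0: load  L1 → S/I/O/I on L1; bus BusRd; mem=30
  op16 P2: load  L6 → O/I/S/I on L6; bus BusRd; mem=3
  op17 P3: store L5 := 9 → I/I/I/M on L5; bus BusUpgr; mem=90
  op18 P1: store L0 := 97 → I/M/I/I on L0; bus BusRdX; mem=0

invalidations = 2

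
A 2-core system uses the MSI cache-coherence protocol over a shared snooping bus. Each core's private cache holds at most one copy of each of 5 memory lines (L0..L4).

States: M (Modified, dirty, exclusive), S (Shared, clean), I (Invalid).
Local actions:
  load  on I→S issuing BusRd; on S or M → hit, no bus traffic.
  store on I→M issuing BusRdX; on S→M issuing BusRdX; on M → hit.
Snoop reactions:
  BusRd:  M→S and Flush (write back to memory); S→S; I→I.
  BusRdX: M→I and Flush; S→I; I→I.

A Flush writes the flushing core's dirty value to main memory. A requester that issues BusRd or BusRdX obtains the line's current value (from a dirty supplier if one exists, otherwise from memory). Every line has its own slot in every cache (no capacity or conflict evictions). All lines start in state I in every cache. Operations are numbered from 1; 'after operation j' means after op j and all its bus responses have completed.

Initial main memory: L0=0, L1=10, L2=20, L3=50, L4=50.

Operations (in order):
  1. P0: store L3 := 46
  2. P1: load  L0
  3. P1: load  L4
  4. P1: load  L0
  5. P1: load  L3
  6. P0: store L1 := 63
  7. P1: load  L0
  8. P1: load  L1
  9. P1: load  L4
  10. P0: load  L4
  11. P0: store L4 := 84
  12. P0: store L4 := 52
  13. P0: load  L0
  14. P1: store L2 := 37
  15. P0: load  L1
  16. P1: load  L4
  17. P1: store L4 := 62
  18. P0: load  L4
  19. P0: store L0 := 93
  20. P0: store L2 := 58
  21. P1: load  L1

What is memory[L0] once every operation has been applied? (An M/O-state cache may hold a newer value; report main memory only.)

[1] P0: store L3 := 46 | P0:M(46), P1:I | bus: BusRdX
[2] P1: load  L0 | P0:I, P1:S(0) | bus: BusRd
[3] P1: load  L4 | P0:I, P1:S(50) | bus: BusRd
[4] P1: load  L0 | P0:I, P1:S(0) | bus: none
[5] P1: load  L3 | P0:S(46), P1:S(46) | bus: BusRd,Flush
[6] P0: store L1 := 63 | P0:M(63), P1:I | bus: BusRdX
[7] P1: load  L0 | P0:I, P1:S(0) | bus: none
[8] P1: load  L1 | P0:S(63), P1:S(63) | bus: BusRd,Flush
[9] P1: load  L4 | P0:I, P1:S(50) | bus: none
[10] P0: load  L4 | P0:S(50), P1:S(50) | bus: BusRd
[11] P0: store L4 := 84 | P0:M(84), P1:I | bus: BusRdX
[12] P0: store L4 := 52 | P0:M(52), P1:I | bus: none
[13] P0: load  L0 | P0:S(0), P1:S(0) | bus: BusRd
[14] P1: store L2 := 37 | P0:I, P1:M(37) | bus: BusRdX
[15] P0: load  L1 | P0:S(63), P1:S(63) | bus: none
[16] P1: load  L4 | P0:S(52), P1:S(52) | bus: BusRd,Flush
[17] P1: store L4 := 62 | P0:I, P1:M(62) | bus: BusRdX
[18] P0: load  L4 | P0:S(62), P1:S(62) | bus: BusRd,Flush
[19] P0: store L0 := 93 | P0:M(93), P1:I | bus: BusRdX
[20] P0: store L2 := 58 | P0:M(58), P1:I | bus: BusRdX,Flush
[21] P1: load  L1 | P0:S(63), P1:S(63) | bus: none

memory[L0] = 0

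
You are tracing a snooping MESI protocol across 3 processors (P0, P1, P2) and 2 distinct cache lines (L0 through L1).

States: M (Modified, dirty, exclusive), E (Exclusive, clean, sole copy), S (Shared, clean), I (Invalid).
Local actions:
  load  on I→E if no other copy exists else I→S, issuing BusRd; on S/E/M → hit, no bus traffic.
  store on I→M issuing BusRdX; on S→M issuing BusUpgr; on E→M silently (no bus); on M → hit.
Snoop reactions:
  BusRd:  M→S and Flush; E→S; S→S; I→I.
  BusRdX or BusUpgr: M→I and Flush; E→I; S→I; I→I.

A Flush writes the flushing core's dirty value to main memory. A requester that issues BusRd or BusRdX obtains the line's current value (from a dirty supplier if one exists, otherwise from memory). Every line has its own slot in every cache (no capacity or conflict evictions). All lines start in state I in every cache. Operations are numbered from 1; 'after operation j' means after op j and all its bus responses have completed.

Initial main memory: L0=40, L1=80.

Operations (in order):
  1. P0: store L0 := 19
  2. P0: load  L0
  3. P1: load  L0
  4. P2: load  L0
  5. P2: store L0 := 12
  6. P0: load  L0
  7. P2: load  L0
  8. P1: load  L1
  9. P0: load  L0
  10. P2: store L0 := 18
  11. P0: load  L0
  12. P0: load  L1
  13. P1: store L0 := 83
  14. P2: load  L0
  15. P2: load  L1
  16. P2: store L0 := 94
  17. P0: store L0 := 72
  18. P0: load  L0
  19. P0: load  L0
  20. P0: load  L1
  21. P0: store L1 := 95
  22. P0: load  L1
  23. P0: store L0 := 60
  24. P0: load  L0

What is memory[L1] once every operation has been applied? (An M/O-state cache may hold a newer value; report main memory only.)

memory[L1] = 80

[1] P0: store L0 := 19 | P0:M(19), P1:I, P2:I | bus: BusRdX
[2] P0: load  L0 | P0:M(19), P1:I, P2:I | bus: none
[3] P1: load  L0 | P0:S(19), P1:S(19), P2:I | bus: BusRd,Flush
[4] P2: load  L0 | P0:S(19), P1:S(19), P2:S(19) | bus: BusRd
[5] P2: store L0 := 12 | P0:I, P1:I, P2:M(12) | bus: BusUpgr
[6] P0: load  L0 | P0:S(12), P1:I, P2:S(12) | bus: BusRd,Flush
[7] P2: load  L0 | P0:S(12), P1:I, P2:S(12) | bus: none
[8] P1: load  L1 | P0:I, P1:E(80), P2:I | bus: BusRd
[9] P0: load  L0 | P0:S(12), P1:I, P2:S(12) | bus: none
[10] P2: store L0 := 18 | P0:I, P1:I, P2:M(18) | bus: BusUpgr
[11] P0: load  L0 | P0:S(18), P1:I, P2:S(18) | bus: BusRd,Flush
[12] P0: load  L1 | P0:S(80), P1:S(80), P2:I | bus: BusRd
[13] P1: store L0 := 83 | P0:I, P1:M(83), P2:I | bus: BusRdX
[14] P2: load  L0 | P0:I, P1:S(83), P2:S(83) | bus: BusRd,Flush
[15] P2: load  L1 | P0:S(80), P1:S(80), P2:S(80) | bus: BusRd
[16] P2: store L0 := 94 | P0:I, P1:I, P2:M(94) | bus: BusUpgr
[17] P0: store L0 := 72 | P0:M(72), P1:I, P2:I | bus: BusRdX,Flush
[18] P0: load  L0 | P0:M(72), P1:I, P2:I | bus: none
[19] P0: load  L0 | P0:M(72), P1:I, P2:I | bus: none
[20] P0: load  L1 | P0:S(80), P1:S(80), P2:S(80) | bus: none
[21] P0: store L1 := 95 | P0:M(95), P1:I, P2:I | bus: BusUpgr
[22] P0: load  L1 | P0:M(95), P1:I, P2:I | bus: none
[23] P0: store L0 := 60 | P0:M(60), P1:I, P2:I | bus: none
[24] P0: load  L0 | P0:M(60), P1:I, P2:I | bus: none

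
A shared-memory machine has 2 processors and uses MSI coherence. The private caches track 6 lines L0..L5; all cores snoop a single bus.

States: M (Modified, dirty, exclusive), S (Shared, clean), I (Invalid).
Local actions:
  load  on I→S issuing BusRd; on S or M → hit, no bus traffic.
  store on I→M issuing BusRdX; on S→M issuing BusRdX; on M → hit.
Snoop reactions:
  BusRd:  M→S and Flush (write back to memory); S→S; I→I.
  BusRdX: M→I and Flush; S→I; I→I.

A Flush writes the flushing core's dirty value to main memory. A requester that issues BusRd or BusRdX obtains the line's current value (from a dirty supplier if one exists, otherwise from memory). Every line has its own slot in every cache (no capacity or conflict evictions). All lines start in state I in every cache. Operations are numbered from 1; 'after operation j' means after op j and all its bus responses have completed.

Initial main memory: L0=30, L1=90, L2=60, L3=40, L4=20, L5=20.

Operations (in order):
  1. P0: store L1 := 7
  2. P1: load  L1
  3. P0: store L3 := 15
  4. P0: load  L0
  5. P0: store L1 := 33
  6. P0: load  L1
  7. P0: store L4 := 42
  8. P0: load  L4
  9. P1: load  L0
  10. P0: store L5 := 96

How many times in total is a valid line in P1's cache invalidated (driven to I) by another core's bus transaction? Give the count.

invalidations = 1

step 1: P0: store L1 := 7  ⟶  MI  (L1)  txn=BusRdX  M[L1]=90
step 2: P1: load  L1  ⟶  SS  (L1)  txn=BusRd+Flush  M[L1]=7
step 3: P0: store L3 := 15  ⟶  MI  (L3)  txn=BusRdX  M[L3]=40
step 4: P0: load  L0  ⟶  SI  (L0)  txn=BusRd  M[L0]=30
step 5: P0: store L1 := 33  ⟶  MI  (L1)  txn=BusRdX  M[L1]=7
step 6: P0: load  L1  ⟶  MI  (L1)  txn=∅  M[L1]=7
step 7: P0: store L4 := 42  ⟶  MI  (L4)  txn=BusRdX  M[L4]=20
step 8: P0: load  L4  ⟶  MI  (L4)  txn=∅  M[L4]=20
step 9: P1: load  L0  ⟶  SS  (L0)  txn=BusRd  M[L0]=30
step 10: P0: store L5 := 96  ⟶  MI  (L5)  txn=BusRdX  M[L5]=20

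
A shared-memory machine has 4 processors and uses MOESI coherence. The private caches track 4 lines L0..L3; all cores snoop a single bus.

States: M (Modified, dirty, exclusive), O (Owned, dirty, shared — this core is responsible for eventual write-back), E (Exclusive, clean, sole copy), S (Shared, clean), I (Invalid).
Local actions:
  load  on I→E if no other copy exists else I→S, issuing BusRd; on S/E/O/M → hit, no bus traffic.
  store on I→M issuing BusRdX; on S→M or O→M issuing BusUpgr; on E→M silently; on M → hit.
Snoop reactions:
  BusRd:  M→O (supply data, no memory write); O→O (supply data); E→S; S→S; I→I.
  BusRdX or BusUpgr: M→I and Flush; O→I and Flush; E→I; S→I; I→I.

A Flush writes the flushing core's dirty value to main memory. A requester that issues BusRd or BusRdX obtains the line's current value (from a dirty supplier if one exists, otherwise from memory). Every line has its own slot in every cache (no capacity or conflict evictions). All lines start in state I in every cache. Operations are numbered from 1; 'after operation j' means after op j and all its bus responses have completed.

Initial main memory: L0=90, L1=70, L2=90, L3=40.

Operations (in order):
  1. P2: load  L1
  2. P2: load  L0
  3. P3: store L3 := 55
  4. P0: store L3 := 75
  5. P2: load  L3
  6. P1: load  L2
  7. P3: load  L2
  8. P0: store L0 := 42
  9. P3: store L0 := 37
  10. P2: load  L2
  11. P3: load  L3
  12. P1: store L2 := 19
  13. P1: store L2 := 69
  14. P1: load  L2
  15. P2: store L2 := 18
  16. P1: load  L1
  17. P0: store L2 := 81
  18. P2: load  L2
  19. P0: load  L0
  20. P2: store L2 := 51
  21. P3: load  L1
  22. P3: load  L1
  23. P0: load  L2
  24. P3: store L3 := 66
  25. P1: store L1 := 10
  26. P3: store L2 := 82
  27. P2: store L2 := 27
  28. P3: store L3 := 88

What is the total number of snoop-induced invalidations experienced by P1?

[1] P2: load  L1 | P0:I, P1:I, P2:E(70), P3:I | bus: BusRd
[2] P2: load  L0 | P0:I, P1:I, P2:E(90), P3:I | bus: BusRd
[3] P3: store L3 := 55 | P0:I, P1:I, P2:I, P3:M(55) | bus: BusRdX
[4] P0: store L3 := 75 | P0:M(75), P1:I, P2:I, P3:I | bus: BusRdX,Flush
[5] P2: load  L3 | P0:O(75), P1:I, P2:S(75), P3:I | bus: BusRd
[6] P1: load  L2 | P0:I, P1:E(90), P2:I, P3:I | bus: BusRd
[7] P3: load  L2 | P0:I, P1:S(90), P2:I, P3:S(90) | bus: BusRd
[8] P0: store L0 := 42 | P0:M(42), P1:I, P2:I, P3:I | bus: BusRdX
[9] P3: store L0 := 37 | P0:I, P1:I, P2:I, P3:M(37) | bus: BusRdX,Flush
[10] P2: load  L2 | P0:I, P1:S(90), P2:S(90), P3:S(90) | bus: BusRd
[11] P3: load  L3 | P0:O(75), P1:I, P2:S(75), P3:S(75) | bus: BusRd
[12] P1: store L2 := 19 | P0:I, P1:M(19), P2:I, P3:I | bus: BusUpgr
[13] P1: store L2 := 69 | P0:I, P1:M(69), P2:I, P3:I | bus: none
[14] P1: load  L2 | P0:I, P1:M(69), P2:I, P3:I | bus: none
[15] P2: store L2 := 18 | P0:I, P1:I, P2:M(18), P3:I | bus: BusRdX,Flush
[16] P1: load  L1 | P0:I, P1:S(70), P2:S(70), P3:I | bus: BusRd
[17] P0: store L2 := 81 | P0:M(81), P1:I, P2:I, P3:I | bus: BusRdX,Flush
[18] P2: load  L2 | P0:O(81), P1:I, P2:S(81), P3:I | bus: BusRd
[19] P0: load  L0 | P0:S(37), P1:I, P2:I, P3:O(37) | bus: BusRd
[20] P2: store L2 := 51 | P0:I, P1:I, P2:M(51), P3:I | bus: BusUpgr,Flush
[21] P3: load  L1 | P0:I, P1:S(70), P2:S(70), P3:S(70) | bus: BusRd
[22] P3: load  L1 | P0:I, P1:S(70), P2:S(70), P3:S(70) | bus: none
[23] P0: load  L2 | P0:S(51), P1:I, P2:O(51), P3:I | bus: BusRd
[24] P3: store L3 := 66 | P0:I, P1:I, P2:I, P3:M(66) | bus: BusUpgr,Flush
[25] P1: store L1 := 10 | P0:I, P1:M(10), P2:I, P3:I | bus: BusUpgr
[26] P3: store L2 := 82 | P0:I, P1:I, P2:I, P3:M(82) | bus: BusRdX,Flush
[27] P2: store L2 := 27 | P0:I, P1:I, P2:M(27), P3:I | bus: BusRdX,Flush
[28] P3: store L3 := 88 | P0:I, P1:I, P2:I, P3:M(88) | bus: none

invalidations = 1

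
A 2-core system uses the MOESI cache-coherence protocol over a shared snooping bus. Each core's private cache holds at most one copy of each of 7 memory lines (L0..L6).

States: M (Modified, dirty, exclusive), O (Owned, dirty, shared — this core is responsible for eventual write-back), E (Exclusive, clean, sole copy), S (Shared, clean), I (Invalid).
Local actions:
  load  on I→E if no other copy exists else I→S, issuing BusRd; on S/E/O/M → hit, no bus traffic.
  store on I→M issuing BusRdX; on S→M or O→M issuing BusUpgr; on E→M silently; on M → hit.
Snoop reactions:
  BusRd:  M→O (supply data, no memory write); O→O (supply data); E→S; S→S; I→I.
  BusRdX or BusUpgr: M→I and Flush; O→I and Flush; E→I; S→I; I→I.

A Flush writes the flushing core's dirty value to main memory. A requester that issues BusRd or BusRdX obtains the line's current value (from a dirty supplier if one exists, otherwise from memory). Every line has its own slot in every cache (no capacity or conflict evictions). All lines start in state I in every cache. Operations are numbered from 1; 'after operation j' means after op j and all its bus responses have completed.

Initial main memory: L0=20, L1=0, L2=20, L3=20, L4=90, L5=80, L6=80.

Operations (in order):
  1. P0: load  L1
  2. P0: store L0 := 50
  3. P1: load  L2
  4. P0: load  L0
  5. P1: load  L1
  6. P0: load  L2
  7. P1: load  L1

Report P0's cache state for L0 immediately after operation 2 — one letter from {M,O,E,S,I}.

state = M

  op1 P0: load  L1 → E/I on L1; bus BusRd; mem=0
  op2 P0: store L0 := 50 → M/I on L0; bus BusRdX; mem=20
  op3 P1: load  L2 → I/E on L2; bus BusRd; mem=20
  op4 P0: load  L0 → M/I on L0; bus (none); mem=20
  op5 P1: load  L1 → S/S on L1; bus BusRd; mem=0
  op6 P0: load  L2 → S/S on L2; bus BusRd; mem=20
  op7 P1: load  L1 → S/S on L1; bus (none); mem=0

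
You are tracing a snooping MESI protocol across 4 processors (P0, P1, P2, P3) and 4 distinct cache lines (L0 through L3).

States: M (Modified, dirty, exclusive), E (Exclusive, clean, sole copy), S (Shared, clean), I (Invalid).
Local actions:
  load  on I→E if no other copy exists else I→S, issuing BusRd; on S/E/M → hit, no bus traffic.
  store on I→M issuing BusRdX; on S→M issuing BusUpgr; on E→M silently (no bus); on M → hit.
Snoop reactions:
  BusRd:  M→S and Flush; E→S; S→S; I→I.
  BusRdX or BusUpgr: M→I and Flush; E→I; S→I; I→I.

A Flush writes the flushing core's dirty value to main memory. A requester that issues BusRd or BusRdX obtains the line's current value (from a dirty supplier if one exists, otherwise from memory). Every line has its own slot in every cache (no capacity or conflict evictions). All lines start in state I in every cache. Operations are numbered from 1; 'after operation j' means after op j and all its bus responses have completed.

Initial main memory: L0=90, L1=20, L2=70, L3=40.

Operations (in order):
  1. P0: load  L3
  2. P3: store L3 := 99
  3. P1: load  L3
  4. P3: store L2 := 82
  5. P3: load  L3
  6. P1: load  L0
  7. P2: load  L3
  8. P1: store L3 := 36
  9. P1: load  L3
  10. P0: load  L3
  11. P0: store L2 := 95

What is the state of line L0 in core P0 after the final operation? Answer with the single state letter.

[1] P0: load  L3 | P0:E(40), P1:I, P2:I, P3:I | bus: BusRd
[2] P3: store L3 := 99 | P0:I, P1:I, P2:I, P3:M(99) | bus: BusRdX
[3] P1: load  L3 | P0:I, P1:S(99), P2:I, P3:S(99) | bus: BusRd,Flush
[4] P3: store L2 := 82 | P0:I, P1:I, P2:I, P3:M(82) | bus: BusRdX
[5] P3: load  L3 | P0:I, P1:S(99), P2:I, P3:S(99) | bus: none
[6] P1: load  L0 | P0:I, P1:E(90), P2:I, P3:I | bus: BusRd
[7] P2: load  L3 | P0:I, P1:S(99), P2:S(99), P3:S(99) | bus: BusRd
[8] P1: store L3 := 36 | P0:I, P1:M(36), P2:I, P3:I | bus: BusUpgr
[9] P1: load  L3 | P0:I, P1:M(36), P2:I, P3:I | bus: none
[10] P0: load  L3 | P0:S(36), P1:S(36), P2:I, P3:I | bus: BusRd,Flush
[11] P0: store L2 := 95 | P0:M(95), P1:I, P2:I, P3:I | bus: BusRdX,Flush

state = I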